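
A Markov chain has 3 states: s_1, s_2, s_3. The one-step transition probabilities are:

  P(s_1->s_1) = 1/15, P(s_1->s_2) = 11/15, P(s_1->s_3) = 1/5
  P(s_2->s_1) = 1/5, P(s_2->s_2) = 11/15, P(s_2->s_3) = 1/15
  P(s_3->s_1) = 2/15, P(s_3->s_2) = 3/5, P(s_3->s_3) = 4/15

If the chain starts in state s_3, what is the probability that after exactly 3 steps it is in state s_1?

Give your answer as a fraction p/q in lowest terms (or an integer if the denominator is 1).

Computing P^3 by repeated multiplication:
P^1 =
  s_1: [1/15, 11/15, 1/5]
  s_2: [1/5, 11/15, 1/15]
  s_3: [2/15, 3/5, 4/15]
P^2 =
  s_1: [8/45, 53/75, 26/225]
  s_2: [38/225, 163/225, 8/75]
  s_3: [37/225, 157/225, 31/225]
P^3 =
  s_1: [569/3375, 2423/3375, 383/3375]
  s_2: [23/135, 809/1125, 373/3375]
  s_3: [38/225, 2413/3375, 392/3375]

(P^3)[s_3 -> s_1] = 38/225

Answer: 38/225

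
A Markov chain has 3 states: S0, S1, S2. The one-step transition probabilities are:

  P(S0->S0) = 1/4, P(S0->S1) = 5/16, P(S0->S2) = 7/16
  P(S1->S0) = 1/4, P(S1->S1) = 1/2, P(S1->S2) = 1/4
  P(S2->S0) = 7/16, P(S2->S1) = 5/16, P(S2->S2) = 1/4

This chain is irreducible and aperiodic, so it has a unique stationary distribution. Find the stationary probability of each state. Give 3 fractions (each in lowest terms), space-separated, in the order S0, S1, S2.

The stationary distribution satisfies pi = pi * P, i.e.:
  pi_S0 = 1/4*pi_S0 + 1/4*pi_S1 + 7/16*pi_S2
  pi_S1 = 5/16*pi_S0 + 1/2*pi_S1 + 5/16*pi_S2
  pi_S2 = 7/16*pi_S0 + 1/4*pi_S1 + 1/4*pi_S2
with normalization: pi_S0 + pi_S1 + pi_S2 = 1.

Using the first 2 balance equations plus normalization, the linear system A*pi = b is:
  [-3/4, 1/4, 7/16] . pi = 0
  [5/16, -1/2, 5/16] . pi = 0
  [1, 1, 1] . pi = 1

Solving yields:
  pi_S0 = 4/13
  pi_S1 = 5/13
  pi_S2 = 4/13

Verification (pi * P):
  4/13*1/4 + 5/13*1/4 + 4/13*7/16 = 4/13 = pi_S0  (ok)
  4/13*5/16 + 5/13*1/2 + 4/13*5/16 = 5/13 = pi_S1  (ok)
  4/13*7/16 + 5/13*1/4 + 4/13*1/4 = 4/13 = pi_S2  (ok)

Answer: 4/13 5/13 4/13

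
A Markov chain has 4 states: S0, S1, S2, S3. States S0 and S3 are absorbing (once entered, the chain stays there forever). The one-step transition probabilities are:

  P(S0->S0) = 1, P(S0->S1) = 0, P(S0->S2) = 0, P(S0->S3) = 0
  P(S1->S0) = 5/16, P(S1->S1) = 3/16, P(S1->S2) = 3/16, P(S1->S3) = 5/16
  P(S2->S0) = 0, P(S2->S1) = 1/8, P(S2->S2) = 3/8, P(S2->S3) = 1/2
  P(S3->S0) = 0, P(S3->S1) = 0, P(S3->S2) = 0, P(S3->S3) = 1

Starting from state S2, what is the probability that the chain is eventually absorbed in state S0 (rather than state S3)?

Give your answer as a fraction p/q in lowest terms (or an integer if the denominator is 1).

Answer: 5/62

Derivation:
Let a_i = P(absorbed in S0 | start in state i).
Boundary conditions: a_S0 = 1, a_S3 = 0.
For each transient state i, a_i = sum_j P(i->j) * a_j:
  a_S1 = 5/16*a_S0 + 3/16*a_S1 + 3/16*a_S2 + 5/16*a_S3
  a_S2 = 0*a_S0 + 1/8*a_S1 + 3/8*a_S2 + 1/2*a_S3

Substituting a_S0 = 1 and a_S3 = 0, rearrange to (I - Q) a = r where r[i] = P(i -> S0):
  [13/16, -3/16] . (a_S1, a_S2) = 5/16
  [-1/8, 5/8] . (a_S1, a_S2) = 0

Solving yields:
  a_S1 = 25/62
  a_S2 = 5/62

Starting state is S2, so the absorption probability is a_S2 = 5/62.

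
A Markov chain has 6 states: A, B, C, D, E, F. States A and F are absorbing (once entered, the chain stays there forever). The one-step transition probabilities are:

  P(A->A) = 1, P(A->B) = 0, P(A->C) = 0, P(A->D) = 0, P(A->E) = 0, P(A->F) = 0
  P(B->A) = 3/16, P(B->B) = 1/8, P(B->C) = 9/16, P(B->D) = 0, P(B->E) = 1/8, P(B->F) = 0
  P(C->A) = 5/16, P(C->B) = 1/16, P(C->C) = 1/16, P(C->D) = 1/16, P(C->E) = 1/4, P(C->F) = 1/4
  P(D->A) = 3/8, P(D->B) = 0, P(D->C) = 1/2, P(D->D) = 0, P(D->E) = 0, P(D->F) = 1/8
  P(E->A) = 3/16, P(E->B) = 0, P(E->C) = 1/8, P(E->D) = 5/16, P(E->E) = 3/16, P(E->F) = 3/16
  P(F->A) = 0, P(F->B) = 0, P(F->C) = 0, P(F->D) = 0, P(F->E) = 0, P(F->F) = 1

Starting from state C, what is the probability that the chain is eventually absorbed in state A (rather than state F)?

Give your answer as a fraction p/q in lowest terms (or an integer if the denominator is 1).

Let a_i = P(absorbed in A | start in state i).
Boundary conditions: a_A = 1, a_F = 0.
For each transient state i, a_i = sum_j P(i->j) * a_j:
  a_B = 3/16*a_A + 1/8*a_B + 9/16*a_C + 0*a_D + 1/8*a_E + 0*a_F
  a_C = 5/16*a_A + 1/16*a_B + 1/16*a_C + 1/16*a_D + 1/4*a_E + 1/4*a_F
  a_D = 3/8*a_A + 0*a_B + 1/2*a_C + 0*a_D + 0*a_E + 1/8*a_F
  a_E = 3/16*a_A + 0*a_B + 1/8*a_C + 5/16*a_D + 3/16*a_E + 3/16*a_F

Substituting a_A = 1 and a_F = 0, rearrange to (I - Q) a = r where r[i] = P(i -> A):
  [7/8, -9/16, 0, -1/8] . (a_B, a_C, a_D, a_E) = 3/16
  [-1/16, 15/16, -1/16, -1/4] . (a_B, a_C, a_D, a_E) = 5/16
  [0, -1/2, 1, 0] . (a_B, a_C, a_D, a_E) = 3/8
  [0, -1/8, -5/16, 13/16] . (a_B, a_C, a_D, a_E) = 3/16

Solving yields:
  a_B = 12045/18088
  a_C = 1300/2261
  a_D = 11983/18088
  a_E = 10383/18088

Starting state is C, so the absorption probability is a_C = 1300/2261.

Answer: 1300/2261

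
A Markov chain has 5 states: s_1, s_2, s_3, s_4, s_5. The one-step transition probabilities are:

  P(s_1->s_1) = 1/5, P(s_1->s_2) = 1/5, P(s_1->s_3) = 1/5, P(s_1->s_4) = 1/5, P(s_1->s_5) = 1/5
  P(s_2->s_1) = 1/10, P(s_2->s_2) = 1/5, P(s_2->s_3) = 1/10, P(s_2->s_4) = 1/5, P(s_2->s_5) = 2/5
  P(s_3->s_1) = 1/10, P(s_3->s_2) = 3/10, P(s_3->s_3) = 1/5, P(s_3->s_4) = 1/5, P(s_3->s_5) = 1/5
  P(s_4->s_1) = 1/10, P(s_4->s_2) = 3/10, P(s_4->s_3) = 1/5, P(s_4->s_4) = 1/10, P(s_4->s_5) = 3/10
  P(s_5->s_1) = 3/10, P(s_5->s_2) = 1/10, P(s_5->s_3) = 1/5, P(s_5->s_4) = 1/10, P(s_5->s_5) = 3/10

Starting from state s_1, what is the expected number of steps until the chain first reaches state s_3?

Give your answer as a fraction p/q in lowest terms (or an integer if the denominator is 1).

Let h_i = expected steps to first reach s_3 from state i.
Boundary: h_s_3 = 0.
First-step equations for the other states:
  h_s_1 = 1 + 1/5*h_s_1 + 1/5*h_s_2 + 1/5*h_s_3 + 1/5*h_s_4 + 1/5*h_s_5
  h_s_2 = 1 + 1/10*h_s_1 + 1/5*h_s_2 + 1/10*h_s_3 + 1/5*h_s_4 + 2/5*h_s_5
  h_s_4 = 1 + 1/10*h_s_1 + 3/10*h_s_2 + 1/5*h_s_3 + 1/10*h_s_4 + 3/10*h_s_5
  h_s_5 = 1 + 3/10*h_s_1 + 1/10*h_s_2 + 1/5*h_s_3 + 1/10*h_s_4 + 3/10*h_s_5

Substituting h_s_3 = 0 and rearranging gives the linear system (I - Q) h = 1:
  [4/5, -1/5, -1/5, -1/5] . (h_s_1, h_s_2, h_s_4, h_s_5) = 1
  [-1/10, 4/5, -1/5, -2/5] . (h_s_1, h_s_2, h_s_4, h_s_5) = 1
  [-1/10, -3/10, 9/10, -3/10] . (h_s_1, h_s_2, h_s_4, h_s_5) = 1
  [-3/10, -1/10, -1/10, 7/10] . (h_s_1, h_s_2, h_s_4, h_s_5) = 1

Solving yields:
  h_s_1 = 160/29
  h_s_2 = 1405/232
  h_s_4 = 645/116
  h_s_5 = 1265/232

Starting state is s_1, so the expected hitting time is h_s_1 = 160/29.

Answer: 160/29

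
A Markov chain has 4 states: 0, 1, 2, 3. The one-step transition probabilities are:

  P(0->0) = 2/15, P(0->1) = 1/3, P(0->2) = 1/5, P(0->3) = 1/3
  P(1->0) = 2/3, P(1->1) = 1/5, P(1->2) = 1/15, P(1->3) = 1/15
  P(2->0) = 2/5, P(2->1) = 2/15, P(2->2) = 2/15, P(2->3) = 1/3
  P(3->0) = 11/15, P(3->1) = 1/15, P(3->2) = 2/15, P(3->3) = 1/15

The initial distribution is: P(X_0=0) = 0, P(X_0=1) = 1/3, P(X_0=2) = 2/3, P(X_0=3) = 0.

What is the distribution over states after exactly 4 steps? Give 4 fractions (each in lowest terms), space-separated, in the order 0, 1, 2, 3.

Propagating the distribution step by step (d_{t+1} = d_t * P):
d_0 = (0=0, 1=1/3, 2=2/3, 3=0)
  d_1[0] = 0*2/15 + 1/3*2/3 + 2/3*2/5 + 0*11/15 = 22/45
  d_1[1] = 0*1/3 + 1/3*1/5 + 2/3*2/15 + 0*1/15 = 7/45
  d_1[2] = 0*1/5 + 1/3*1/15 + 2/3*2/15 + 0*2/15 = 1/9
  d_1[3] = 0*1/3 + 1/3*1/15 + 2/3*1/3 + 0*1/15 = 11/45
d_1 = (0=22/45, 1=7/45, 2=1/9, 3=11/45)
  d_2[0] = 22/45*2/15 + 7/45*2/3 + 1/9*2/5 + 11/45*11/15 = 53/135
  d_2[1] = 22/45*1/3 + 7/45*1/5 + 1/9*2/15 + 11/45*1/15 = 152/675
  d_2[2] = 22/45*1/5 + 7/45*1/15 + 1/9*2/15 + 11/45*2/15 = 7/45
  d_2[3] = 22/45*1/3 + 7/45*1/15 + 1/9*1/3 + 11/45*1/15 = 17/75
d_2 = (0=53/135, 1=152/675, 2=7/45, 3=17/75)
  d_3[0] = 53/135*2/15 + 152/675*2/3 + 7/45*2/5 + 17/75*11/15 = 4363/10125
  d_3[1] = 53/135*1/3 + 152/675*1/5 + 7/45*2/15 + 17/75*1/15 = 2144/10125
  d_3[2] = 53/135*1/5 + 152/675*1/15 + 7/45*2/15 + 17/75*2/15 = 1463/10125
  d_3[3] = 53/135*1/3 + 152/675*1/15 + 7/45*1/3 + 17/75*1/15 = 431/2025
d_3 = (0=4363/10125, 1=2144/10125, 2=1463/10125, 3=431/2025)
  d_4[0] = 4363/10125*2/15 + 2144/10125*2/3 + 1463/10125*2/5 + 431/2025*11/15 = 6961/16875
  d_4[1] = 4363/10125*1/3 + 2144/10125*1/5 + 1463/10125*2/15 + 431/2025*1/15 = 33328/151875
  d_4[2] = 4363/10125*1/5 + 2144/10125*1/15 + 1463/10125*2/15 + 431/2025*2/15 = 22469/151875
  d_4[3] = 4363/10125*1/3 + 2144/10125*1/15 + 1463/10125*1/3 + 431/2025*1/15 = 11143/50625
d_4 = (0=6961/16875, 1=33328/151875, 2=22469/151875, 3=11143/50625)

Answer: 6961/16875 33328/151875 22469/151875 11143/50625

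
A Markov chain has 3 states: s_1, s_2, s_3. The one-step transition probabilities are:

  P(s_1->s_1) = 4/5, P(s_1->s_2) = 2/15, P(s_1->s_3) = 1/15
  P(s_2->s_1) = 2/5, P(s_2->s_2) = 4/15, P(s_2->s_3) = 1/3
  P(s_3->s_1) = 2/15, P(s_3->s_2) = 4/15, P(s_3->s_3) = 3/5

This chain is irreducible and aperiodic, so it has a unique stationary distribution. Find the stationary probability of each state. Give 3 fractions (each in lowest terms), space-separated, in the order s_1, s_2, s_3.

Answer: 46/83 16/83 21/83

Derivation:
The stationary distribution satisfies pi = pi * P, i.e.:
  pi_s_1 = 4/5*pi_s_1 + 2/5*pi_s_2 + 2/15*pi_s_3
  pi_s_2 = 2/15*pi_s_1 + 4/15*pi_s_2 + 4/15*pi_s_3
  pi_s_3 = 1/15*pi_s_1 + 1/3*pi_s_2 + 3/5*pi_s_3
with normalization: pi_s_1 + pi_s_2 + pi_s_3 = 1.

Using the first 2 balance equations plus normalization, the linear system A*pi = b is:
  [-1/5, 2/5, 2/15] . pi = 0
  [2/15, -11/15, 4/15] . pi = 0
  [1, 1, 1] . pi = 1

Solving yields:
  pi_s_1 = 46/83
  pi_s_2 = 16/83
  pi_s_3 = 21/83

Verification (pi * P):
  46/83*4/5 + 16/83*2/5 + 21/83*2/15 = 46/83 = pi_s_1  (ok)
  46/83*2/15 + 16/83*4/15 + 21/83*4/15 = 16/83 = pi_s_2  (ok)
  46/83*1/15 + 16/83*1/3 + 21/83*3/5 = 21/83 = pi_s_3  (ok)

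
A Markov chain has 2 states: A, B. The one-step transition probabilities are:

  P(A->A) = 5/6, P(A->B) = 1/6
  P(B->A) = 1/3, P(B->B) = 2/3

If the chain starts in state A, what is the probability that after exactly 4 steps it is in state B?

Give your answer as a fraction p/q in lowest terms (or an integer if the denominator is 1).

Computing P^4 by repeated multiplication:
P^1 =
  A: [5/6, 1/6]
  B: [1/3, 2/3]
P^2 =
  A: [3/4, 1/4]
  B: [1/2, 1/2]
P^3 =
  A: [17/24, 7/24]
  B: [7/12, 5/12]
P^4 =
  A: [11/16, 5/16]
  B: [5/8, 3/8]

(P^4)[A -> B] = 5/16

Answer: 5/16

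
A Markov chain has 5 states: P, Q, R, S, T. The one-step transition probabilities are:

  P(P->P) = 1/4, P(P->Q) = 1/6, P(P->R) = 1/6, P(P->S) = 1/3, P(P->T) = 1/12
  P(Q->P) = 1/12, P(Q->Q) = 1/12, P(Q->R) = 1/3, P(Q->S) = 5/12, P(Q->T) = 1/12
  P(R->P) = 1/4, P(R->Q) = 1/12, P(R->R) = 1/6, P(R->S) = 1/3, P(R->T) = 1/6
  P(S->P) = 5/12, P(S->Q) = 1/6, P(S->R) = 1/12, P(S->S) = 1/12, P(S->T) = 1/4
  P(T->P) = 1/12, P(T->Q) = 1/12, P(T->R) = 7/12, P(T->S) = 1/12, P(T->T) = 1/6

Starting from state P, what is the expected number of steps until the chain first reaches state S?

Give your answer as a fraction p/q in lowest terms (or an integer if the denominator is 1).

Answer: 20100/6349

Derivation:
Let h_i = expected steps to first reach S from state i.
Boundary: h_S = 0.
First-step equations for the other states:
  h_P = 1 + 1/4*h_P + 1/6*h_Q + 1/6*h_R + 1/3*h_S + 1/12*h_T
  h_Q = 1 + 1/12*h_P + 1/12*h_Q + 1/3*h_R + 5/12*h_S + 1/12*h_T
  h_R = 1 + 1/4*h_P + 1/12*h_Q + 1/6*h_R + 1/3*h_S + 1/6*h_T
  h_T = 1 + 1/12*h_P + 1/12*h_Q + 7/12*h_R + 1/12*h_S + 1/6*h_T

Substituting h_S = 0 and rearranging gives the linear system (I - Q) h = 1:
  [3/4, -1/6, -1/6, -1/12] . (h_P, h_Q, h_R, h_T) = 1
  [-1/12, 11/12, -1/3, -1/12] . (h_P, h_Q, h_R, h_T) = 1
  [-1/4, -1/12, 5/6, -1/6] . (h_P, h_Q, h_R, h_T) = 1
  [-1/12, -1/12, -7/12, 5/6] . (h_P, h_Q, h_R, h_T) = 1

Solving yields:
  h_P = 20100/6349
  h_Q = 2664/907
  h_R = 20712/6349
  h_T = 25992/6349

Starting state is P, so the expected hitting time is h_P = 20100/6349.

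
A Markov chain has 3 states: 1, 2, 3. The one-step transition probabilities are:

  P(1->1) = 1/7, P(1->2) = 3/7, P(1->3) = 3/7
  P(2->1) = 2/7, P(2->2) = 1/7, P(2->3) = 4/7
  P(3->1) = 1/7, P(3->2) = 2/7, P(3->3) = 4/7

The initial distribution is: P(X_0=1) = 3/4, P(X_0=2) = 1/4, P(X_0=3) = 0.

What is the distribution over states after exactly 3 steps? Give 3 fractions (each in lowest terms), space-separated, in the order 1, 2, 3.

Propagating the distribution step by step (d_{t+1} = d_t * P):
d_0 = (1=3/4, 2=1/4, 3=0)
  d_1[1] = 3/4*1/7 + 1/4*2/7 + 0*1/7 = 5/28
  d_1[2] = 3/4*3/7 + 1/4*1/7 + 0*2/7 = 5/14
  d_1[3] = 3/4*3/7 + 1/4*4/7 + 0*4/7 = 13/28
d_1 = (1=5/28, 2=5/14, 3=13/28)
  d_2[1] = 5/28*1/7 + 5/14*2/7 + 13/28*1/7 = 19/98
  d_2[2] = 5/28*3/7 + 5/14*1/7 + 13/28*2/7 = 51/196
  d_2[3] = 5/28*3/7 + 5/14*4/7 + 13/28*4/7 = 107/196
d_2 = (1=19/98, 2=51/196, 3=107/196)
  d_3[1] = 19/98*1/7 + 51/196*2/7 + 107/196*1/7 = 247/1372
  d_3[2] = 19/98*3/7 + 51/196*1/7 + 107/196*2/7 = 379/1372
  d_3[3] = 19/98*3/7 + 51/196*4/7 + 107/196*4/7 = 373/686
d_3 = (1=247/1372, 2=379/1372, 3=373/686)

Answer: 247/1372 379/1372 373/686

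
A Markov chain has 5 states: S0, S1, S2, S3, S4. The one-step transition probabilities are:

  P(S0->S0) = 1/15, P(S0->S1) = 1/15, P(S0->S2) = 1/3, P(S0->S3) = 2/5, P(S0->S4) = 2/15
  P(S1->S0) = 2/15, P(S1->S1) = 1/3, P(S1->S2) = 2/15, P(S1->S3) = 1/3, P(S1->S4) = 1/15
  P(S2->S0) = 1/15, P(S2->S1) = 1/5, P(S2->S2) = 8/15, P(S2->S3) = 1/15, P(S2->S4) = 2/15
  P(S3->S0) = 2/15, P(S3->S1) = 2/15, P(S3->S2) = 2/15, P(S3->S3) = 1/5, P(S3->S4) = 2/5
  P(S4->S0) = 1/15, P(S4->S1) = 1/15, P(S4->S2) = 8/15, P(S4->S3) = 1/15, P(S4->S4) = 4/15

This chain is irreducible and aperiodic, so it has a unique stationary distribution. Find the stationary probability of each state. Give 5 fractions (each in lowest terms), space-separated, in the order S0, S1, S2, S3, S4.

The stationary distribution satisfies pi = pi * P, i.e.:
  pi_S0 = 1/15*pi_S0 + 2/15*pi_S1 + 1/15*pi_S2 + 2/15*pi_S3 + 1/15*pi_S4
  pi_S1 = 1/15*pi_S0 + 1/3*pi_S1 + 1/5*pi_S2 + 2/15*pi_S3 + 1/15*pi_S4
  pi_S2 = 1/3*pi_S0 + 2/15*pi_S1 + 8/15*pi_S2 + 2/15*pi_S3 + 8/15*pi_S4
  pi_S3 = 2/5*pi_S0 + 1/3*pi_S1 + 1/15*pi_S2 + 1/5*pi_S3 + 1/15*pi_S4
  pi_S4 = 2/15*pi_S0 + 1/15*pi_S1 + 2/15*pi_S2 + 2/5*pi_S3 + 4/15*pi_S4
with normalization: pi_S0 + pi_S1 + pi_S2 + pi_S3 + pi_S4 = 1.

Using the first 4 balance equations plus normalization, the linear system A*pi = b is:
  [-14/15, 2/15, 1/15, 2/15, 1/15] . pi = 0
  [1/15, -2/3, 1/5, 2/15, 1/15] . pi = 0
  [1/3, 2/15, -7/15, 2/15, 8/15] . pi = 0
  [2/5, 1/3, 1/15, -4/5, 1/15] . pi = 0
  [1, 1, 1, 1, 1] . pi = 1

Solving yields:
  pi_S0 = 428/4791
  pi_S1 = 838/4791
  pi_S2 = 606/1597
  pi_S3 = 791/4791
  pi_S4 = 916/4791

Verification (pi * P):
  428/4791*1/15 + 838/4791*2/15 + 606/1597*1/15 + 791/4791*2/15 + 916/4791*1/15 = 428/4791 = pi_S0  (ok)
  428/4791*1/15 + 838/4791*1/3 + 606/1597*1/5 + 791/4791*2/15 + 916/4791*1/15 = 838/4791 = pi_S1  (ok)
  428/4791*1/3 + 838/4791*2/15 + 606/1597*8/15 + 791/4791*2/15 + 916/4791*8/15 = 606/1597 = pi_S2  (ok)
  428/4791*2/5 + 838/4791*1/3 + 606/1597*1/15 + 791/4791*1/5 + 916/4791*1/15 = 791/4791 = pi_S3  (ok)
  428/4791*2/15 + 838/4791*1/15 + 606/1597*2/15 + 791/4791*2/5 + 916/4791*4/15 = 916/4791 = pi_S4  (ok)

Answer: 428/4791 838/4791 606/1597 791/4791 916/4791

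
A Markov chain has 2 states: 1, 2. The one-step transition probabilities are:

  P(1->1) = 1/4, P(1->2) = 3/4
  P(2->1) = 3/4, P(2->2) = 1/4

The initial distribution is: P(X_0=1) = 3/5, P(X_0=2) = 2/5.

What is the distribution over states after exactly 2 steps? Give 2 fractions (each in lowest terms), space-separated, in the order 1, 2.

Answer: 21/40 19/40

Derivation:
Propagating the distribution step by step (d_{t+1} = d_t * P):
d_0 = (1=3/5, 2=2/5)
  d_1[1] = 3/5*1/4 + 2/5*3/4 = 9/20
  d_1[2] = 3/5*3/4 + 2/5*1/4 = 11/20
d_1 = (1=9/20, 2=11/20)
  d_2[1] = 9/20*1/4 + 11/20*3/4 = 21/40
  d_2[2] = 9/20*3/4 + 11/20*1/4 = 19/40
d_2 = (1=21/40, 2=19/40)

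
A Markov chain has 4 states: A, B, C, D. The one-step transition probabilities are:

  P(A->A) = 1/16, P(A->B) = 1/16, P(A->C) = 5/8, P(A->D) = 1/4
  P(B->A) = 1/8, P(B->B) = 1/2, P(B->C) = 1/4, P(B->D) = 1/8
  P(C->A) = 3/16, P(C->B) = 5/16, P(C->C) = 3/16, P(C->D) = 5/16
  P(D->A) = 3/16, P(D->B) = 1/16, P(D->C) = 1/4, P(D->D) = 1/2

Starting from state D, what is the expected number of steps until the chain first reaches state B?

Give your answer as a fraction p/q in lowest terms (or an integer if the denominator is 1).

Let h_i = expected steps to first reach B from state i.
Boundary: h_B = 0.
First-step equations for the other states:
  h_A = 1 + 1/16*h_A + 1/16*h_B + 5/8*h_C + 1/4*h_D
  h_C = 1 + 3/16*h_A + 5/16*h_B + 3/16*h_C + 5/16*h_D
  h_D = 1 + 3/16*h_A + 1/16*h_B + 1/4*h_C + 1/2*h_D

Substituting h_B = 0 and rearranging gives the linear system (I - Q) h = 1:
  [15/16, -5/8, -1/4] . (h_A, h_C, h_D) = 1
  [-3/16, 13/16, -5/16] . (h_A, h_C, h_D) = 1
  [-3/16, -1/4, 1/2] . (h_A, h_C, h_D) = 1

Solving yields:
  h_A = 752/111
  h_C = 208/37
  h_D = 272/37

Starting state is D, so the expected hitting time is h_D = 272/37.

Answer: 272/37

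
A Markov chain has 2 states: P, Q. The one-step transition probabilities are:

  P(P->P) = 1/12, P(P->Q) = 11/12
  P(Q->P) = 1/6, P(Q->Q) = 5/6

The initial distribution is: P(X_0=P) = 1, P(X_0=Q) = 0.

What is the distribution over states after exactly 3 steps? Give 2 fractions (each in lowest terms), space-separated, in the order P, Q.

Propagating the distribution step by step (d_{t+1} = d_t * P):
d_0 = (P=1, Q=0)
  d_1[P] = 1*1/12 + 0*1/6 = 1/12
  d_1[Q] = 1*11/12 + 0*5/6 = 11/12
d_1 = (P=1/12, Q=11/12)
  d_2[P] = 1/12*1/12 + 11/12*1/6 = 23/144
  d_2[Q] = 1/12*11/12 + 11/12*5/6 = 121/144
d_2 = (P=23/144, Q=121/144)
  d_3[P] = 23/144*1/12 + 121/144*1/6 = 265/1728
  d_3[Q] = 23/144*11/12 + 121/144*5/6 = 1463/1728
d_3 = (P=265/1728, Q=1463/1728)

Answer: 265/1728 1463/1728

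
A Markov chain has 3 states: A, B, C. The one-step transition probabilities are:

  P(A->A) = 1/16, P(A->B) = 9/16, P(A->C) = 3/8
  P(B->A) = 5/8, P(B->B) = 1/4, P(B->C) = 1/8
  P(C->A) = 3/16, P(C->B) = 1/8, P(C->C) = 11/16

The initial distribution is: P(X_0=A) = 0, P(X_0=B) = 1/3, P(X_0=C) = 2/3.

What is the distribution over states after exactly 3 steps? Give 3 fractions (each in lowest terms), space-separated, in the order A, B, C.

Answer: 221/768 395/1536 233/512

Derivation:
Propagating the distribution step by step (d_{t+1} = d_t * P):
d_0 = (A=0, B=1/3, C=2/3)
  d_1[A] = 0*1/16 + 1/3*5/8 + 2/3*3/16 = 1/3
  d_1[B] = 0*9/16 + 1/3*1/4 + 2/3*1/8 = 1/6
  d_1[C] = 0*3/8 + 1/3*1/8 + 2/3*11/16 = 1/2
d_1 = (A=1/3, B=1/6, C=1/2)
  d_2[A] = 1/3*1/16 + 1/6*5/8 + 1/2*3/16 = 7/32
  d_2[B] = 1/3*9/16 + 1/6*1/4 + 1/2*1/8 = 7/24
  d_2[C] = 1/3*3/8 + 1/6*1/8 + 1/2*11/16 = 47/96
d_2 = (A=7/32, B=7/24, C=47/96)
  d_3[A] = 7/32*1/16 + 7/24*5/8 + 47/96*3/16 = 221/768
  d_3[B] = 7/32*9/16 + 7/24*1/4 + 47/96*1/8 = 395/1536
  d_3[C] = 7/32*3/8 + 7/24*1/8 + 47/96*11/16 = 233/512
d_3 = (A=221/768, B=395/1536, C=233/512)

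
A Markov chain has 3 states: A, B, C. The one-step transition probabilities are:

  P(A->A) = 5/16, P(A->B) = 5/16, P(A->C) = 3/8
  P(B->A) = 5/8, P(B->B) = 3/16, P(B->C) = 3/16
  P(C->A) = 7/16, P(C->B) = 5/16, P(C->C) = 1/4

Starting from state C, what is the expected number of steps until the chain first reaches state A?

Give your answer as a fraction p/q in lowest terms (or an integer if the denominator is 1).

Answer: 96/47

Derivation:
Let h_i = expected steps to first reach A from state i.
Boundary: h_A = 0.
First-step equations for the other states:
  h_B = 1 + 5/8*h_A + 3/16*h_B + 3/16*h_C
  h_C = 1 + 7/16*h_A + 5/16*h_B + 1/4*h_C

Substituting h_A = 0 and rearranging gives the linear system (I - Q) h = 1:
  [13/16, -3/16] . (h_B, h_C) = 1
  [-5/16, 3/4] . (h_B, h_C) = 1

Solving yields:
  h_B = 80/47
  h_C = 96/47

Starting state is C, so the expected hitting time is h_C = 96/47.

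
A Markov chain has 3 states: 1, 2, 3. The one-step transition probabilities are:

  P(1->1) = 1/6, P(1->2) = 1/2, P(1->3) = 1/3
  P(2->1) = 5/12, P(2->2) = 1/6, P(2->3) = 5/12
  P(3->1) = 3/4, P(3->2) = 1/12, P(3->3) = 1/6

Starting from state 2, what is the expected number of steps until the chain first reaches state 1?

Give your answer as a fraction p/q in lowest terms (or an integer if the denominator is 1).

Let h_i = expected steps to first reach 1 from state i.
Boundary: h_1 = 0.
First-step equations for the other states:
  h_2 = 1 + 5/12*h_1 + 1/6*h_2 + 5/12*h_3
  h_3 = 1 + 3/4*h_1 + 1/12*h_2 + 1/6*h_3

Substituting h_1 = 0 and rearranging gives the linear system (I - Q) h = 1:
  [5/6, -5/12] . (h_2, h_3) = 1
  [-1/12, 5/6] . (h_2, h_3) = 1

Solving yields:
  h_2 = 36/19
  h_3 = 132/95

Starting state is 2, so the expected hitting time is h_2 = 36/19.

Answer: 36/19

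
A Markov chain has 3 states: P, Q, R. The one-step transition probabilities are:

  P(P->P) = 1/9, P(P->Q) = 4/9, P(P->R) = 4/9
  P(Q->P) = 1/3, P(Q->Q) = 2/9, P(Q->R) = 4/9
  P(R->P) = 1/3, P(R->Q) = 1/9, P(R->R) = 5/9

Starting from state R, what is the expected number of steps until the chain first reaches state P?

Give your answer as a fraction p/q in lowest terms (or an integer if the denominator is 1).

Let h_i = expected steps to first reach P from state i.
Boundary: h_P = 0.
First-step equations for the other states:
  h_Q = 1 + 1/3*h_P + 2/9*h_Q + 4/9*h_R
  h_R = 1 + 1/3*h_P + 1/9*h_Q + 5/9*h_R

Substituting h_P = 0 and rearranging gives the linear system (I - Q) h = 1:
  [7/9, -4/9] . (h_Q, h_R) = 1
  [-1/9, 4/9] . (h_Q, h_R) = 1

Solving yields:
  h_Q = 3
  h_R = 3

Starting state is R, so the expected hitting time is h_R = 3.

Answer: 3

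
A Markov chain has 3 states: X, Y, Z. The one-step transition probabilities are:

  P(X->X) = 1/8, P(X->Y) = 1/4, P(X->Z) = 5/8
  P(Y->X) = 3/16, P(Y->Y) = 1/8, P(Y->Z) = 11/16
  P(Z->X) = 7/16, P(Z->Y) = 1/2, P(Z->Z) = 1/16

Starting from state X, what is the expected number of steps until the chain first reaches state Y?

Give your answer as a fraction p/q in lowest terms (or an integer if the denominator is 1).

Let h_i = expected steps to first reach Y from state i.
Boundary: h_Y = 0.
First-step equations for the other states:
  h_X = 1 + 1/8*h_X + 1/4*h_Y + 5/8*h_Z
  h_Z = 1 + 7/16*h_X + 1/2*h_Y + 1/16*h_Z

Substituting h_Y = 0 and rearranging gives the linear system (I - Q) h = 1:
  [7/8, -5/8] . (h_X, h_Z) = 1
  [-7/16, 15/16] . (h_X, h_Z) = 1

Solving yields:
  h_X = 20/7
  h_Z = 12/5

Starting state is X, so the expected hitting time is h_X = 20/7.

Answer: 20/7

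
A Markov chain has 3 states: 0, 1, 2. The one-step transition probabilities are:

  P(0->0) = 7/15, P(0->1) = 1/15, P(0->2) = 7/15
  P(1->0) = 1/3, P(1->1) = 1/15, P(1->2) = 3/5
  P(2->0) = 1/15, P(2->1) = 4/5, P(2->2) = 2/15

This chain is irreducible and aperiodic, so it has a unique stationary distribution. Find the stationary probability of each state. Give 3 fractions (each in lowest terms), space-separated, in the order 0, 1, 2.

Answer: 37/139 97/278 107/278

Derivation:
The stationary distribution satisfies pi = pi * P, i.e.:
  pi_0 = 7/15*pi_0 + 1/3*pi_1 + 1/15*pi_2
  pi_1 = 1/15*pi_0 + 1/15*pi_1 + 4/5*pi_2
  pi_2 = 7/15*pi_0 + 3/5*pi_1 + 2/15*pi_2
with normalization: pi_0 + pi_1 + pi_2 = 1.

Using the first 2 balance equations plus normalization, the linear system A*pi = b is:
  [-8/15, 1/3, 1/15] . pi = 0
  [1/15, -14/15, 4/5] . pi = 0
  [1, 1, 1] . pi = 1

Solving yields:
  pi_0 = 37/139
  pi_1 = 97/278
  pi_2 = 107/278

Verification (pi * P):
  37/139*7/15 + 97/278*1/3 + 107/278*1/15 = 37/139 = pi_0  (ok)
  37/139*1/15 + 97/278*1/15 + 107/278*4/5 = 97/278 = pi_1  (ok)
  37/139*7/15 + 97/278*3/5 + 107/278*2/15 = 107/278 = pi_2  (ok)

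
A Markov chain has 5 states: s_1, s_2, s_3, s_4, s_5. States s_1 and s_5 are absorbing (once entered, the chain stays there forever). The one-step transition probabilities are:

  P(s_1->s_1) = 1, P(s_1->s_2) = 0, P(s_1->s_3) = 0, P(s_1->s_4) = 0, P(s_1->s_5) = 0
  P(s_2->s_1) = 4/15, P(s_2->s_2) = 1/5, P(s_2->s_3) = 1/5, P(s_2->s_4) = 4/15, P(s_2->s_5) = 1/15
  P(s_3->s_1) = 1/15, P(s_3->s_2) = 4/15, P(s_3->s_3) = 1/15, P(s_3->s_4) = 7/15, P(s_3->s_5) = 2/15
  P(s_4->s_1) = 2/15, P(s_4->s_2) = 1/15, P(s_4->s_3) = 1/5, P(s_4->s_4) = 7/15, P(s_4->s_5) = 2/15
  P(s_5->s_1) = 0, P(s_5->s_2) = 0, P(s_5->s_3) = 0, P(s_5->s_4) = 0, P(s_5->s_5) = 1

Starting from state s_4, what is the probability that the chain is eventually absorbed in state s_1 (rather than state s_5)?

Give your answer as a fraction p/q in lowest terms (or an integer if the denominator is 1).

Answer: 35/67

Derivation:
Let a_i = P(absorbed in s_1 | start in state i).
Boundary conditions: a_s_1 = 1, a_s_5 = 0.
For each transient state i, a_i = sum_j P(i->j) * a_j:
  a_s_2 = 4/15*a_s_1 + 1/5*a_s_2 + 1/5*a_s_3 + 4/15*a_s_4 + 1/15*a_s_5
  a_s_3 = 1/15*a_s_1 + 4/15*a_s_2 + 1/15*a_s_3 + 7/15*a_s_4 + 2/15*a_s_5
  a_s_4 = 2/15*a_s_1 + 1/15*a_s_2 + 1/5*a_s_3 + 7/15*a_s_4 + 2/15*a_s_5

Substituting a_s_1 = 1 and a_s_5 = 0, rearrange to (I - Q) a = r where r[i] = P(i -> s_1):
  [4/5, -1/5, -4/15] . (a_s_2, a_s_3, a_s_4) = 4/15
  [-4/15, 14/15, -7/15] . (a_s_2, a_s_3, a_s_4) = 1/15
  [-1/15, -1/5, 8/15] . (a_s_2, a_s_3, a_s_4) = 2/15

Solving yields:
  a_s_2 = 554/871
  a_s_3 = 448/871
  a_s_4 = 35/67

Starting state is s_4, so the absorption probability is a_s_4 = 35/67.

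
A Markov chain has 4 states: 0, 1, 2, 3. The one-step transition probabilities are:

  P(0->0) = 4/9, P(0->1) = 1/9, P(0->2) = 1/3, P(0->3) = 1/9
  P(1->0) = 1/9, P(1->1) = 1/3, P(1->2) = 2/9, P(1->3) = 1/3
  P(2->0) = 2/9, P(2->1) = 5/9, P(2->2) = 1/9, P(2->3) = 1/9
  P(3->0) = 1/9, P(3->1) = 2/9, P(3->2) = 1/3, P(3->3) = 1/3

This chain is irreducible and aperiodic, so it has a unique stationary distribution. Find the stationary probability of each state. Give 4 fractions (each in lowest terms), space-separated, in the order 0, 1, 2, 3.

The stationary distribution satisfies pi = pi * P, i.e.:
  pi_0 = 4/9*pi_0 + 1/9*pi_1 + 2/9*pi_2 + 1/9*pi_3
  pi_1 = 1/9*pi_0 + 1/3*pi_1 + 5/9*pi_2 + 2/9*pi_3
  pi_2 = 1/3*pi_0 + 2/9*pi_1 + 1/9*pi_2 + 1/3*pi_3
  pi_3 = 1/9*pi_0 + 1/3*pi_1 + 1/9*pi_2 + 1/3*pi_3
with normalization: pi_0 + pi_1 + pi_2 + pi_3 = 1.

Using the first 3 balance equations plus normalization, the linear system A*pi = b is:
  [-5/9, 1/9, 2/9, 1/9] . pi = 0
  [1/9, -2/3, 5/9, 2/9] . pi = 0
  [1/3, 2/9, -8/9, 1/3] . pi = 0
  [1, 1, 1, 1] . pi = 1

Solving yields:
  pi_0 = 113/545
  pi_1 = 172/545
  pi_2 = 133/545
  pi_3 = 127/545

Verification (pi * P):
  113/545*4/9 + 172/545*1/9 + 133/545*2/9 + 127/545*1/9 = 113/545 = pi_0  (ok)
  113/545*1/9 + 172/545*1/3 + 133/545*5/9 + 127/545*2/9 = 172/545 = pi_1  (ok)
  113/545*1/3 + 172/545*2/9 + 133/545*1/9 + 127/545*1/3 = 133/545 = pi_2  (ok)
  113/545*1/9 + 172/545*1/3 + 133/545*1/9 + 127/545*1/3 = 127/545 = pi_3  (ok)

Answer: 113/545 172/545 133/545 127/545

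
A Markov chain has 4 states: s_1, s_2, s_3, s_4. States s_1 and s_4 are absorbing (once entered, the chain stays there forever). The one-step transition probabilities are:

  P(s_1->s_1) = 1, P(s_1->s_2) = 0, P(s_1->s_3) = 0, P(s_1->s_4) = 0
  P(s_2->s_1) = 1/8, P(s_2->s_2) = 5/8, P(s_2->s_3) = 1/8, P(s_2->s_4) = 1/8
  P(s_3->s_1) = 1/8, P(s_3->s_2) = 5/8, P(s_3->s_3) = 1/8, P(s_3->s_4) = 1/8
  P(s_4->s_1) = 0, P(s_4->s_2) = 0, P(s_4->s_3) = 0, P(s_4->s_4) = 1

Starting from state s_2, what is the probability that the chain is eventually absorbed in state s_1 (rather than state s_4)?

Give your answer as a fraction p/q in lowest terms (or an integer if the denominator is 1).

Answer: 1/2

Derivation:
Let a_i = P(absorbed in s_1 | start in state i).
Boundary conditions: a_s_1 = 1, a_s_4 = 0.
For each transient state i, a_i = sum_j P(i->j) * a_j:
  a_s_2 = 1/8*a_s_1 + 5/8*a_s_2 + 1/8*a_s_3 + 1/8*a_s_4
  a_s_3 = 1/8*a_s_1 + 5/8*a_s_2 + 1/8*a_s_3 + 1/8*a_s_4

Substituting a_s_1 = 1 and a_s_4 = 0, rearrange to (I - Q) a = r where r[i] = P(i -> s_1):
  [3/8, -1/8] . (a_s_2, a_s_3) = 1/8
  [-5/8, 7/8] . (a_s_2, a_s_3) = 1/8

Solving yields:
  a_s_2 = 1/2
  a_s_3 = 1/2

Starting state is s_2, so the absorption probability is a_s_2 = 1/2.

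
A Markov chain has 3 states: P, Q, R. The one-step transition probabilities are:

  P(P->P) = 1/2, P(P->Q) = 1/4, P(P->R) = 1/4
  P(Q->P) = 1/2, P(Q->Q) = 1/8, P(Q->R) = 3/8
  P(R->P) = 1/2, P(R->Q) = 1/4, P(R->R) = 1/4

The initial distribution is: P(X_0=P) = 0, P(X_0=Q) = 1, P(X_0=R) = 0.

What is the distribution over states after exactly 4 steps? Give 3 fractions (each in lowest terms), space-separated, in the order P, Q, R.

Propagating the distribution step by step (d_{t+1} = d_t * P):
d_0 = (P=0, Q=1, R=0)
  d_1[P] = 0*1/2 + 1*1/2 + 0*1/2 = 1/2
  d_1[Q] = 0*1/4 + 1*1/8 + 0*1/4 = 1/8
  d_1[R] = 0*1/4 + 1*3/8 + 0*1/4 = 3/8
d_1 = (P=1/2, Q=1/8, R=3/8)
  d_2[P] = 1/2*1/2 + 1/8*1/2 + 3/8*1/2 = 1/2
  d_2[Q] = 1/2*1/4 + 1/8*1/8 + 3/8*1/4 = 15/64
  d_2[R] = 1/2*1/4 + 1/8*3/8 + 3/8*1/4 = 17/64
d_2 = (P=1/2, Q=15/64, R=17/64)
  d_3[P] = 1/2*1/2 + 15/64*1/2 + 17/64*1/2 = 1/2
  d_3[Q] = 1/2*1/4 + 15/64*1/8 + 17/64*1/4 = 113/512
  d_3[R] = 1/2*1/4 + 15/64*3/8 + 17/64*1/4 = 143/512
d_3 = (P=1/2, Q=113/512, R=143/512)
  d_4[P] = 1/2*1/2 + 113/512*1/2 + 143/512*1/2 = 1/2
  d_4[Q] = 1/2*1/4 + 113/512*1/8 + 143/512*1/4 = 911/4096
  d_4[R] = 1/2*1/4 + 113/512*3/8 + 143/512*1/4 = 1137/4096
d_4 = (P=1/2, Q=911/4096, R=1137/4096)

Answer: 1/2 911/4096 1137/4096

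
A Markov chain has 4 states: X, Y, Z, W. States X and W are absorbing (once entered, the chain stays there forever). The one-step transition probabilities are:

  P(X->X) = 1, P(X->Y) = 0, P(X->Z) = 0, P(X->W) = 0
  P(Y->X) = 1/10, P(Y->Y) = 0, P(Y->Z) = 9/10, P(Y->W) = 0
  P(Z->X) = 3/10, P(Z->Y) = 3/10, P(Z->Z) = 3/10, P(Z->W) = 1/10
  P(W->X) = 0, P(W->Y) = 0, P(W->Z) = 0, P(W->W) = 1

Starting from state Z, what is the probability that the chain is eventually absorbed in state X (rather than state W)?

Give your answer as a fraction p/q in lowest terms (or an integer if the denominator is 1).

Answer: 33/43

Derivation:
Let a_i = P(absorbed in X | start in state i).
Boundary conditions: a_X = 1, a_W = 0.
For each transient state i, a_i = sum_j P(i->j) * a_j:
  a_Y = 1/10*a_X + 0*a_Y + 9/10*a_Z + 0*a_W
  a_Z = 3/10*a_X + 3/10*a_Y + 3/10*a_Z + 1/10*a_W

Substituting a_X = 1 and a_W = 0, rearrange to (I - Q) a = r where r[i] = P(i -> X):
  [1, -9/10] . (a_Y, a_Z) = 1/10
  [-3/10, 7/10] . (a_Y, a_Z) = 3/10

Solving yields:
  a_Y = 34/43
  a_Z = 33/43

Starting state is Z, so the absorption probability is a_Z = 33/43.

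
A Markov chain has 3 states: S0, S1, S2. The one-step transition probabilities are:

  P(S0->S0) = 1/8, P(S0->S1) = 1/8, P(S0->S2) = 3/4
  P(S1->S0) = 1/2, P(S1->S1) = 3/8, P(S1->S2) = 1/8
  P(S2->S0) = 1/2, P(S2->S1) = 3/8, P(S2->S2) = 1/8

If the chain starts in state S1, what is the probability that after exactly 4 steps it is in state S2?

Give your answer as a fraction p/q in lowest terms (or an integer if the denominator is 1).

Answer: 373/1024

Derivation:
Computing P^4 by repeated multiplication:
P^1 =
  S0: [1/8, 1/8, 3/4]
  S1: [1/2, 3/8, 1/8]
  S2: [1/2, 3/8, 1/8]
P^2 =
  S0: [29/64, 11/32, 13/64]
  S1: [5/16, 1/4, 7/16]
  S2: [5/16, 1/4, 7/16]
P^3 =
  S0: [169/512, 67/256, 209/512]
  S1: [49/128, 19/64, 41/128]
  S2: [49/128, 19/64, 41/128]
P^4 =
  S0: [1541/4096, 599/2048, 1357/4096]
  S1: [365/1024, 143/512, 373/1024]
  S2: [365/1024, 143/512, 373/1024]

(P^4)[S1 -> S2] = 373/1024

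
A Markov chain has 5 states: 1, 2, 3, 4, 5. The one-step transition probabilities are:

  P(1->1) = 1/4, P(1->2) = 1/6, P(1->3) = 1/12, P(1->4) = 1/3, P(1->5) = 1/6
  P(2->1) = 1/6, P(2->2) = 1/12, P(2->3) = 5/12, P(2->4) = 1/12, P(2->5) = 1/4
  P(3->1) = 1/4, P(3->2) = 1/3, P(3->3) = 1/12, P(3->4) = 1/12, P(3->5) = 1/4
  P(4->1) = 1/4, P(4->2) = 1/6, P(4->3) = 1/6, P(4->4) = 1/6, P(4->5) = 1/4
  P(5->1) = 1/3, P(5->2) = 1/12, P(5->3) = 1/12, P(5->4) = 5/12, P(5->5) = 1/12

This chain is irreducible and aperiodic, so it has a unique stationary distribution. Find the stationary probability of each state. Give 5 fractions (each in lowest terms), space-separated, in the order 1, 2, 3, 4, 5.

The stationary distribution satisfies pi = pi * P, i.e.:
  pi_1 = 1/4*pi_1 + 1/6*pi_2 + 1/4*pi_3 + 1/4*pi_4 + 1/3*pi_5
  pi_2 = 1/6*pi_1 + 1/12*pi_2 + 1/3*pi_3 + 1/6*pi_4 + 1/12*pi_5
  pi_3 = 1/12*pi_1 + 5/12*pi_2 + 1/12*pi_3 + 1/6*pi_4 + 1/12*pi_5
  pi_4 = 1/3*pi_1 + 1/12*pi_2 + 1/12*pi_3 + 1/6*pi_4 + 5/12*pi_5
  pi_5 = 1/6*pi_1 + 1/4*pi_2 + 1/4*pi_3 + 1/4*pi_4 + 1/12*pi_5
with normalization: pi_1 + pi_2 + pi_3 + pi_4 + pi_5 = 1.

Using the first 4 balance equations plus normalization, the linear system A*pi = b is:
  [-3/4, 1/6, 1/4, 1/4, 1/3] . pi = 0
  [1/6, -11/12, 1/3, 1/6, 1/12] . pi = 0
  [1/12, 5/12, -11/12, 1/6, 1/12] . pi = 0
  [1/3, 1/12, 1/12, -5/6, 5/12] . pi = 0
  [1, 1, 1, 1, 1] . pi = 1

Solving yields:
  pi_1 = 1160/4589
  pi_2 = 115/706
  pi_3 = 720/4589
  pi_4 = 1061/4589
  pi_5 = 1801/9178

Verification (pi * P):
  1160/4589*1/4 + 115/706*1/6 + 720/4589*1/4 + 1061/4589*1/4 + 1801/9178*1/3 = 1160/4589 = pi_1  (ok)
  1160/4589*1/6 + 115/706*1/12 + 720/4589*1/3 + 1061/4589*1/6 + 1801/9178*1/12 = 115/706 = pi_2  (ok)
  1160/4589*1/12 + 115/706*5/12 + 720/4589*1/12 + 1061/4589*1/6 + 1801/9178*1/12 = 720/4589 = pi_3  (ok)
  1160/4589*1/3 + 115/706*1/12 + 720/4589*1/12 + 1061/4589*1/6 + 1801/9178*5/12 = 1061/4589 = pi_4  (ok)
  1160/4589*1/6 + 115/706*1/4 + 720/4589*1/4 + 1061/4589*1/4 + 1801/9178*1/12 = 1801/9178 = pi_5  (ok)

Answer: 1160/4589 115/706 720/4589 1061/4589 1801/9178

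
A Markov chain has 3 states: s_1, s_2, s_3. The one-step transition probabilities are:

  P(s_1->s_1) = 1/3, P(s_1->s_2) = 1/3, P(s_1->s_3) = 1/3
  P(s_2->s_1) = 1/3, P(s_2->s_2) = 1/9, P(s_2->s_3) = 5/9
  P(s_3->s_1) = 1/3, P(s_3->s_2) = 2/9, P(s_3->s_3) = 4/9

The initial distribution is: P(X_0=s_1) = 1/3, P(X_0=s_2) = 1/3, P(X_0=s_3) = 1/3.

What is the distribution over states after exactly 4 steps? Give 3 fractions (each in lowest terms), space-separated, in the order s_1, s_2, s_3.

Answer: 1/3 1531/6561 2843/6561

Derivation:
Propagating the distribution step by step (d_{t+1} = d_t * P):
d_0 = (s_1=1/3, s_2=1/3, s_3=1/3)
  d_1[s_1] = 1/3*1/3 + 1/3*1/3 + 1/3*1/3 = 1/3
  d_1[s_2] = 1/3*1/3 + 1/3*1/9 + 1/3*2/9 = 2/9
  d_1[s_3] = 1/3*1/3 + 1/3*5/9 + 1/3*4/9 = 4/9
d_1 = (s_1=1/3, s_2=2/9, s_3=4/9)
  d_2[s_1] = 1/3*1/3 + 2/9*1/3 + 4/9*1/3 = 1/3
  d_2[s_2] = 1/3*1/3 + 2/9*1/9 + 4/9*2/9 = 19/81
  d_2[s_3] = 1/3*1/3 + 2/9*5/9 + 4/9*4/9 = 35/81
d_2 = (s_1=1/3, s_2=19/81, s_3=35/81)
  d_3[s_1] = 1/3*1/3 + 19/81*1/3 + 35/81*1/3 = 1/3
  d_3[s_2] = 1/3*1/3 + 19/81*1/9 + 35/81*2/9 = 170/729
  d_3[s_3] = 1/3*1/3 + 19/81*5/9 + 35/81*4/9 = 316/729
d_3 = (s_1=1/3, s_2=170/729, s_3=316/729)
  d_4[s_1] = 1/3*1/3 + 170/729*1/3 + 316/729*1/3 = 1/3
  d_4[s_2] = 1/3*1/3 + 170/729*1/9 + 316/729*2/9 = 1531/6561
  d_4[s_3] = 1/3*1/3 + 170/729*5/9 + 316/729*4/9 = 2843/6561
d_4 = (s_1=1/3, s_2=1531/6561, s_3=2843/6561)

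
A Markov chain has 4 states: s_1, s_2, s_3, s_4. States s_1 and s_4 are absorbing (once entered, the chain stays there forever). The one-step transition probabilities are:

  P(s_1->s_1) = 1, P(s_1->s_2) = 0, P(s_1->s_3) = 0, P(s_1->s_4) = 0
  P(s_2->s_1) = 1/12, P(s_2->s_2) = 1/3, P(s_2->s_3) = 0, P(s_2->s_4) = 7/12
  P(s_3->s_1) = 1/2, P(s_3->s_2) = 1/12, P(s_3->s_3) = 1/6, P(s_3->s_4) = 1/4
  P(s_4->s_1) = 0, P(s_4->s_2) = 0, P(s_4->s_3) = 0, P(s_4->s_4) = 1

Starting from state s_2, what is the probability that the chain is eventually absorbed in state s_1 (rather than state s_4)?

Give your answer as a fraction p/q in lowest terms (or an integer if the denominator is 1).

Let a_i = P(absorbed in s_1 | start in state i).
Boundary conditions: a_s_1 = 1, a_s_4 = 0.
For each transient state i, a_i = sum_j P(i->j) * a_j:
  a_s_2 = 1/12*a_s_1 + 1/3*a_s_2 + 0*a_s_3 + 7/12*a_s_4
  a_s_3 = 1/2*a_s_1 + 1/12*a_s_2 + 1/6*a_s_3 + 1/4*a_s_4

Substituting a_s_1 = 1 and a_s_4 = 0, rearrange to (I - Q) a = r where r[i] = P(i -> s_1):
  [2/3, 0] . (a_s_2, a_s_3) = 1/12
  [-1/12, 5/6] . (a_s_2, a_s_3) = 1/2

Solving yields:
  a_s_2 = 1/8
  a_s_3 = 49/80

Starting state is s_2, so the absorption probability is a_s_2 = 1/8.

Answer: 1/8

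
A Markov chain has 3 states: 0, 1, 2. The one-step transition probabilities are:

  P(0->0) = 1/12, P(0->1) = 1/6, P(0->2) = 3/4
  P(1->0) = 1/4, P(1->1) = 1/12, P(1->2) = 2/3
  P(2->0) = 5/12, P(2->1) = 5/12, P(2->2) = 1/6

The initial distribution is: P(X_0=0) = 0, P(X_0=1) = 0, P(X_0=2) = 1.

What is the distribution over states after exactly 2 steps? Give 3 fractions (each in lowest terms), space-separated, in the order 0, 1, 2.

Propagating the distribution step by step (d_{t+1} = d_t * P):
d_0 = (0=0, 1=0, 2=1)
  d_1[0] = 0*1/12 + 0*1/4 + 1*5/12 = 5/12
  d_1[1] = 0*1/6 + 0*1/12 + 1*5/12 = 5/12
  d_1[2] = 0*3/4 + 0*2/3 + 1*1/6 = 1/6
d_1 = (0=5/12, 1=5/12, 2=1/6)
  d_2[0] = 5/12*1/12 + 5/12*1/4 + 1/6*5/12 = 5/24
  d_2[1] = 5/12*1/6 + 5/12*1/12 + 1/6*5/12 = 25/144
  d_2[2] = 5/12*3/4 + 5/12*2/3 + 1/6*1/6 = 89/144
d_2 = (0=5/24, 1=25/144, 2=89/144)

Answer: 5/24 25/144 89/144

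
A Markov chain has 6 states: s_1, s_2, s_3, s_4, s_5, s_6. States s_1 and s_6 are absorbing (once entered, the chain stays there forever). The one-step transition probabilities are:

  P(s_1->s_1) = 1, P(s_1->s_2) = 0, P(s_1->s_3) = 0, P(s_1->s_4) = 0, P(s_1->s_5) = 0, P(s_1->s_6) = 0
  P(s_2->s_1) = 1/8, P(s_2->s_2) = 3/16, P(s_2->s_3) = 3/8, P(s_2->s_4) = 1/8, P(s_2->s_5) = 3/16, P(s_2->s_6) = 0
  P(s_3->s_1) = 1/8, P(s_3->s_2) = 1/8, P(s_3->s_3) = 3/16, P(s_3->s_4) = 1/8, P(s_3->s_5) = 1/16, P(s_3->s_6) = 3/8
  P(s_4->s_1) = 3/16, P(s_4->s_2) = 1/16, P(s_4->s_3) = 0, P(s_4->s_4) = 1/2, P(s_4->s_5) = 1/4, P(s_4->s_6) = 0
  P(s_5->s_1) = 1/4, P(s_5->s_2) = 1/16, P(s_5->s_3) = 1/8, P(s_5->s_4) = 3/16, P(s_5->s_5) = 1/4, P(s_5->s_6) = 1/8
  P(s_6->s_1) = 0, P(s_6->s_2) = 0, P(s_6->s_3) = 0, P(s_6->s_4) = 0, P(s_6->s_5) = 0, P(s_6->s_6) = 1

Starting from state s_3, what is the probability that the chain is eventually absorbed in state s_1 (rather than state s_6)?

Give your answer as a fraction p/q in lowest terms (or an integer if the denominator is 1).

Let a_i = P(absorbed in s_1 | start in state i).
Boundary conditions: a_s_1 = 1, a_s_6 = 0.
For each transient state i, a_i = sum_j P(i->j) * a_j:
  a_s_2 = 1/8*a_s_1 + 3/16*a_s_2 + 3/8*a_s_3 + 1/8*a_s_4 + 3/16*a_s_5 + 0*a_s_6
  a_s_3 = 1/8*a_s_1 + 1/8*a_s_2 + 3/16*a_s_3 + 1/8*a_s_4 + 1/16*a_s_5 + 3/8*a_s_6
  a_s_4 = 3/16*a_s_1 + 1/16*a_s_2 + 0*a_s_3 + 1/2*a_s_4 + 1/4*a_s_5 + 0*a_s_6
  a_s_5 = 1/4*a_s_1 + 1/16*a_s_2 + 1/8*a_s_3 + 3/16*a_s_4 + 1/4*a_s_5 + 1/8*a_s_6

Substituting a_s_1 = 1 and a_s_6 = 0, rearrange to (I - Q) a = r where r[i] = P(i -> s_1):
  [13/16, -3/8, -1/8, -3/16] . (a_s_2, a_s_3, a_s_4, a_s_5) = 1/8
  [-1/8, 13/16, -1/8, -1/16] . (a_s_2, a_s_3, a_s_4, a_s_5) = 1/8
  [-1/16, 0, 1/2, -1/4] . (a_s_2, a_s_3, a_s_4, a_s_5) = 3/16
  [-1/16, -1/8, -3/16, 3/4] . (a_s_2, a_s_3, a_s_4, a_s_5) = 1/4

Solving yields:
  a_s_2 = 7101/11533
  a_s_3 = 4819/11533
  a_s_4 = 8951/11533
  a_s_5 = 7477/11533

Starting state is s_3, so the absorption probability is a_s_3 = 4819/11533.

Answer: 4819/11533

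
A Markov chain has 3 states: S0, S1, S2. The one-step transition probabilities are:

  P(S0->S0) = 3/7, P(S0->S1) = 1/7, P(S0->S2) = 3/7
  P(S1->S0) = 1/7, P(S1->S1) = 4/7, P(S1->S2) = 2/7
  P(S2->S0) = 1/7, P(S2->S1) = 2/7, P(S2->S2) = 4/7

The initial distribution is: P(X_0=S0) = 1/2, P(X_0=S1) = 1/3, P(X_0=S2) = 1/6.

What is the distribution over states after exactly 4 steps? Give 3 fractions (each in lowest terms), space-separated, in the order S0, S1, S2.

Answer: 485/2401 2563/7203 65/147

Derivation:
Propagating the distribution step by step (d_{t+1} = d_t * P):
d_0 = (S0=1/2, S1=1/3, S2=1/6)
  d_1[S0] = 1/2*3/7 + 1/3*1/7 + 1/6*1/7 = 2/7
  d_1[S1] = 1/2*1/7 + 1/3*4/7 + 1/6*2/7 = 13/42
  d_1[S2] = 1/2*3/7 + 1/3*2/7 + 1/6*4/7 = 17/42
d_1 = (S0=2/7, S1=13/42, S2=17/42)
  d_2[S0] = 2/7*3/7 + 13/42*1/7 + 17/42*1/7 = 11/49
  d_2[S1] = 2/7*1/7 + 13/42*4/7 + 17/42*2/7 = 1/3
  d_2[S2] = 2/7*3/7 + 13/42*2/7 + 17/42*4/7 = 65/147
d_2 = (S0=11/49, S1=1/3, S2=65/147)
  d_3[S0] = 11/49*3/7 + 1/3*1/7 + 65/147*1/7 = 71/343
  d_3[S1] = 11/49*1/7 + 1/3*4/7 + 65/147*2/7 = 359/1029
  d_3[S2] = 11/49*3/7 + 1/3*2/7 + 65/147*4/7 = 457/1029
d_3 = (S0=71/343, S1=359/1029, S2=457/1029)
  d_4[S0] = 71/343*3/7 + 359/1029*1/7 + 457/1029*1/7 = 485/2401
  d_4[S1] = 71/343*1/7 + 359/1029*4/7 + 457/1029*2/7 = 2563/7203
  d_4[S2] = 71/343*3/7 + 359/1029*2/7 + 457/1029*4/7 = 65/147
d_4 = (S0=485/2401, S1=2563/7203, S2=65/147)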